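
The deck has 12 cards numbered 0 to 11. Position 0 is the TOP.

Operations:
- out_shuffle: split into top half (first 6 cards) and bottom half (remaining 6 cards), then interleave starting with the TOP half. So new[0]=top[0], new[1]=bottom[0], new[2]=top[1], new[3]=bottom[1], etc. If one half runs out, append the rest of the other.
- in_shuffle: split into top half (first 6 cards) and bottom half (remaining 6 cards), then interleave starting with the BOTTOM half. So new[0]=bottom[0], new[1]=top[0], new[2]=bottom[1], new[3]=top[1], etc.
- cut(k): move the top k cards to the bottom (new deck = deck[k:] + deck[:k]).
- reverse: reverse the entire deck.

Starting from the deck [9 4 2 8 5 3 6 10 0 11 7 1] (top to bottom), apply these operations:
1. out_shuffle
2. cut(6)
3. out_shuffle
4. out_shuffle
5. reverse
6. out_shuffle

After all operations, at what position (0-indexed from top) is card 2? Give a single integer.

After op 1 (out_shuffle): [9 6 4 10 2 0 8 11 5 7 3 1]
After op 2 (cut(6)): [8 11 5 7 3 1 9 6 4 10 2 0]
After op 3 (out_shuffle): [8 9 11 6 5 4 7 10 3 2 1 0]
After op 4 (out_shuffle): [8 7 9 10 11 3 6 2 5 1 4 0]
After op 5 (reverse): [0 4 1 5 2 6 3 11 10 9 7 8]
After op 6 (out_shuffle): [0 3 4 11 1 10 5 9 2 7 6 8]
Card 2 is at position 8.

Answer: 8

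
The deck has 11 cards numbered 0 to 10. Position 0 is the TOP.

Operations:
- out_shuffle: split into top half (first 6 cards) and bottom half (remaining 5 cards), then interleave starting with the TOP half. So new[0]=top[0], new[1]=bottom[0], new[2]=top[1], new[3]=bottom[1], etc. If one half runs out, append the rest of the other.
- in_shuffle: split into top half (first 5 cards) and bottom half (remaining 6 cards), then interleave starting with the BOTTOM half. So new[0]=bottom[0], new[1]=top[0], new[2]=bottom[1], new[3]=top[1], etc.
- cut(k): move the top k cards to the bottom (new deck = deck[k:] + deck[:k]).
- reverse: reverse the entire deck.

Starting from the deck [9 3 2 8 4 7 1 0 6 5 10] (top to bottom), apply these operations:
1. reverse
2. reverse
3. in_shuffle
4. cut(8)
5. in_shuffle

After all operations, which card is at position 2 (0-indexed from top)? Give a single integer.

Answer: 3

Derivation:
After op 1 (reverse): [10 5 6 0 1 7 4 8 2 3 9]
After op 2 (reverse): [9 3 2 8 4 7 1 0 6 5 10]
After op 3 (in_shuffle): [7 9 1 3 0 2 6 8 5 4 10]
After op 4 (cut(8)): [5 4 10 7 9 1 3 0 2 6 8]
After op 5 (in_shuffle): [1 5 3 4 0 10 2 7 6 9 8]
Position 2: card 3.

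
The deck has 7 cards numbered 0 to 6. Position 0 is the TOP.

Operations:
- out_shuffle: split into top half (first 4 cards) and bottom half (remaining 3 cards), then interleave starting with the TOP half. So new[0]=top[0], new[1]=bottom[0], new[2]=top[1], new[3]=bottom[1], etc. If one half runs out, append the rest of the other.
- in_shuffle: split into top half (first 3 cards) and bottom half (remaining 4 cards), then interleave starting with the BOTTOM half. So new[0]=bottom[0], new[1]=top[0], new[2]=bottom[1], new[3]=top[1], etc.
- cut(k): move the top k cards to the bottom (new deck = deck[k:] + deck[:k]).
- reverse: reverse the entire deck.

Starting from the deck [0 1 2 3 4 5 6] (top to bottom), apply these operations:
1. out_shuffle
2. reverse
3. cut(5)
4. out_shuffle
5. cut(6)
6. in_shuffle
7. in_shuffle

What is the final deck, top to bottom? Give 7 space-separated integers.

After op 1 (out_shuffle): [0 4 1 5 2 6 3]
After op 2 (reverse): [3 6 2 5 1 4 0]
After op 3 (cut(5)): [4 0 3 6 2 5 1]
After op 4 (out_shuffle): [4 2 0 5 3 1 6]
After op 5 (cut(6)): [6 4 2 0 5 3 1]
After op 6 (in_shuffle): [0 6 5 4 3 2 1]
After op 7 (in_shuffle): [4 0 3 6 2 5 1]

Answer: 4 0 3 6 2 5 1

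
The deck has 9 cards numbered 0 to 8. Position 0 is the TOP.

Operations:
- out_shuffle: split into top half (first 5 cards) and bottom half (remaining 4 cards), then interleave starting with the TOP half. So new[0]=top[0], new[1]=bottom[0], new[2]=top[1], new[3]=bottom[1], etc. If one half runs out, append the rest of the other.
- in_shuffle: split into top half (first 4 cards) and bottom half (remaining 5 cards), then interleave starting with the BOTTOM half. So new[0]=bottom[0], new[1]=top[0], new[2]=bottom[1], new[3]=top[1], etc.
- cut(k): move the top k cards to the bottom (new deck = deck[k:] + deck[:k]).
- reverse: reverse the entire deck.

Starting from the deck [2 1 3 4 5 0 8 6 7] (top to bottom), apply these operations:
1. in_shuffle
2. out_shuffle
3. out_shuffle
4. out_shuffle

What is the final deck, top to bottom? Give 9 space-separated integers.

Answer: 5 7 4 6 3 8 1 0 2

Derivation:
After op 1 (in_shuffle): [5 2 0 1 8 3 6 4 7]
After op 2 (out_shuffle): [5 3 2 6 0 4 1 7 8]
After op 3 (out_shuffle): [5 4 3 1 2 7 6 8 0]
After op 4 (out_shuffle): [5 7 4 6 3 8 1 0 2]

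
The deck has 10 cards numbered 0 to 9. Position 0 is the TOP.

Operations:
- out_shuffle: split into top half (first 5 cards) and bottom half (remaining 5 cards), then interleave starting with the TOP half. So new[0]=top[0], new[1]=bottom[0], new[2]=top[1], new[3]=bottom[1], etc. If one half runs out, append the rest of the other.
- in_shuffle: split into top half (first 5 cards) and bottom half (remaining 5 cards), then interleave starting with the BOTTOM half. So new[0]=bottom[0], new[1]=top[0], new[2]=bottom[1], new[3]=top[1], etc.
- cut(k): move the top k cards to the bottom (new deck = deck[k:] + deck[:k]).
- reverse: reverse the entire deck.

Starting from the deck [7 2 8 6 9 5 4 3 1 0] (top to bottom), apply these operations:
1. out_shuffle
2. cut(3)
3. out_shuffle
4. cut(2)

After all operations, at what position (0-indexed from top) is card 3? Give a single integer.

Answer: 2

Derivation:
After op 1 (out_shuffle): [7 5 2 4 8 3 6 1 9 0]
After op 2 (cut(3)): [4 8 3 6 1 9 0 7 5 2]
After op 3 (out_shuffle): [4 9 8 0 3 7 6 5 1 2]
After op 4 (cut(2)): [8 0 3 7 6 5 1 2 4 9]
Card 3 is at position 2.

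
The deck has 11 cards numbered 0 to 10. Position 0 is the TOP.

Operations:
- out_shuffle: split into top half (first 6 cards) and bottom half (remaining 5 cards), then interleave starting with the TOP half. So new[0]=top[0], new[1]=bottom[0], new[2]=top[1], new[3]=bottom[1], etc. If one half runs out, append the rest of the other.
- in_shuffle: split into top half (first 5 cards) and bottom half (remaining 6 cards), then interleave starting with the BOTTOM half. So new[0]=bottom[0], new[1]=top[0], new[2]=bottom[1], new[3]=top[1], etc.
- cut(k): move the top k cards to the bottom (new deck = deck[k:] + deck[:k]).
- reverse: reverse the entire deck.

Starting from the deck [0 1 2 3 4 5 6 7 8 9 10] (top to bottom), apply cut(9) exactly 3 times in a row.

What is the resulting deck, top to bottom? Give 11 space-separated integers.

After op 1 (cut(9)): [9 10 0 1 2 3 4 5 6 7 8]
After op 2 (cut(9)): [7 8 9 10 0 1 2 3 4 5 6]
After op 3 (cut(9)): [5 6 7 8 9 10 0 1 2 3 4]

Answer: 5 6 7 8 9 10 0 1 2 3 4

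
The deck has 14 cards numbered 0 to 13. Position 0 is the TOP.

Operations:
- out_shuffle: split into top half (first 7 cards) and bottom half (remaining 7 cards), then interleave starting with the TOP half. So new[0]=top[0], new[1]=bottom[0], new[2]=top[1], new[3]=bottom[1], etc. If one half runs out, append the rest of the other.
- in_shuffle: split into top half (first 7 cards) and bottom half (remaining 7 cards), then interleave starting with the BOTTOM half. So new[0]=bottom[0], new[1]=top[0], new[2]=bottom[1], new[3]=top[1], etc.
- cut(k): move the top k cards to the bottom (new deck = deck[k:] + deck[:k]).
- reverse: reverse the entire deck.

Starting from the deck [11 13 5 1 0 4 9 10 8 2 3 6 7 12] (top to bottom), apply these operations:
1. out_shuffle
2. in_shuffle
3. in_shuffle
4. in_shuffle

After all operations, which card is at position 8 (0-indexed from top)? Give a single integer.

Answer: 13

Derivation:
After op 1 (out_shuffle): [11 10 13 8 5 2 1 3 0 6 4 7 9 12]
After op 2 (in_shuffle): [3 11 0 10 6 13 4 8 7 5 9 2 12 1]
After op 3 (in_shuffle): [8 3 7 11 5 0 9 10 2 6 12 13 1 4]
After op 4 (in_shuffle): [10 8 2 3 6 7 12 11 13 5 1 0 4 9]
Position 8: card 13.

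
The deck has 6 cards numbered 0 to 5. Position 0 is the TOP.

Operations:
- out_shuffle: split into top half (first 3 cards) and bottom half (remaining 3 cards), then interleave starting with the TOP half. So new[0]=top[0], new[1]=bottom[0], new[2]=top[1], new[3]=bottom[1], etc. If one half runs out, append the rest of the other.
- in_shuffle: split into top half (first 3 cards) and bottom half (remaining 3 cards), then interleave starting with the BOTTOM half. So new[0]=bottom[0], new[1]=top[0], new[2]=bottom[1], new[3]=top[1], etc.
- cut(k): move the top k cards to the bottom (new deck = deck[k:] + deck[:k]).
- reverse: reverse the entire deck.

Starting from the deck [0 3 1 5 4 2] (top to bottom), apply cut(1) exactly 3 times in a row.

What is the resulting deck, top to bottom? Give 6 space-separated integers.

Answer: 5 4 2 0 3 1

Derivation:
After op 1 (cut(1)): [3 1 5 4 2 0]
After op 2 (cut(1)): [1 5 4 2 0 3]
After op 3 (cut(1)): [5 4 2 0 3 1]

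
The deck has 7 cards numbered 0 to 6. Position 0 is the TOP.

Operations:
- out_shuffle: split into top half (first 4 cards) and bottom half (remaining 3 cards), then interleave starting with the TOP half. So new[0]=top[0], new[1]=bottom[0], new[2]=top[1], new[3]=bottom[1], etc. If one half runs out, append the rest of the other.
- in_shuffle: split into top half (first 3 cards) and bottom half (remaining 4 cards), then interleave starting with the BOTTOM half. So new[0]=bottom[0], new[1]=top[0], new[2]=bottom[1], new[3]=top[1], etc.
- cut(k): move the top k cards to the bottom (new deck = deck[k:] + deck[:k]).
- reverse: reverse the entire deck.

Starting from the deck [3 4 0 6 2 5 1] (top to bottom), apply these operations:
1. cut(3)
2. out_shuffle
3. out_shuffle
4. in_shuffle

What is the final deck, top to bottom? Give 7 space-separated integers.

Answer: 0 6 2 5 1 3 4

Derivation:
After op 1 (cut(3)): [6 2 5 1 3 4 0]
After op 2 (out_shuffle): [6 3 2 4 5 0 1]
After op 3 (out_shuffle): [6 5 3 0 2 1 4]
After op 4 (in_shuffle): [0 6 2 5 1 3 4]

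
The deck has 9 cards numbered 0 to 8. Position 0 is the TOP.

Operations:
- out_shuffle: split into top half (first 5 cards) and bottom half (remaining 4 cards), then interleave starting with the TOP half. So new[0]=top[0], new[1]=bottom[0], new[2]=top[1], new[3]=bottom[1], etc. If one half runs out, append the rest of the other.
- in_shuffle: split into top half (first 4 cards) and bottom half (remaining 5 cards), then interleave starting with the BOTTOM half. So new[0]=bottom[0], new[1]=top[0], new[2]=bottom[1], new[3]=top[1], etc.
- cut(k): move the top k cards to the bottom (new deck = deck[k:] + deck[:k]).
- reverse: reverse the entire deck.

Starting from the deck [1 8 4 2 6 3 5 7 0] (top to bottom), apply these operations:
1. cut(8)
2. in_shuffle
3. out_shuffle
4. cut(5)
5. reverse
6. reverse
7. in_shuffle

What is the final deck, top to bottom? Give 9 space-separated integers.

Answer: 2 4 8 1 0 7 5 3 6

Derivation:
After op 1 (cut(8)): [0 1 8 4 2 6 3 5 7]
After op 2 (in_shuffle): [2 0 6 1 3 8 5 4 7]
After op 3 (out_shuffle): [2 8 0 5 6 4 1 7 3]
After op 4 (cut(5)): [4 1 7 3 2 8 0 5 6]
After op 5 (reverse): [6 5 0 8 2 3 7 1 4]
After op 6 (reverse): [4 1 7 3 2 8 0 5 6]
After op 7 (in_shuffle): [2 4 8 1 0 7 5 3 6]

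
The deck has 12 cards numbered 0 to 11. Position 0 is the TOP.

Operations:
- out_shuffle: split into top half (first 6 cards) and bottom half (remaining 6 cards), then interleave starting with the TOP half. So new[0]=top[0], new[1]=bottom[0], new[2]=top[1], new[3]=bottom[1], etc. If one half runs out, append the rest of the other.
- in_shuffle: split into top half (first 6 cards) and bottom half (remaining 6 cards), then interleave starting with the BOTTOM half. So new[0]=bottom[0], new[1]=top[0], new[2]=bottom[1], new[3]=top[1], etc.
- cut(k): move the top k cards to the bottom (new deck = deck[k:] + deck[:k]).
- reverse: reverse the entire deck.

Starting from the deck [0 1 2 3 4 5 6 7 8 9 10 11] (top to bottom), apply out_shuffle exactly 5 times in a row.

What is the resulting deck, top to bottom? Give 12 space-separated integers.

After op 1 (out_shuffle): [0 6 1 7 2 8 3 9 4 10 5 11]
After op 2 (out_shuffle): [0 3 6 9 1 4 7 10 2 5 8 11]
After op 3 (out_shuffle): [0 7 3 10 6 2 9 5 1 8 4 11]
After op 4 (out_shuffle): [0 9 7 5 3 1 10 8 6 4 2 11]
After op 5 (out_shuffle): [0 10 9 8 7 6 5 4 3 2 1 11]

Answer: 0 10 9 8 7 6 5 4 3 2 1 11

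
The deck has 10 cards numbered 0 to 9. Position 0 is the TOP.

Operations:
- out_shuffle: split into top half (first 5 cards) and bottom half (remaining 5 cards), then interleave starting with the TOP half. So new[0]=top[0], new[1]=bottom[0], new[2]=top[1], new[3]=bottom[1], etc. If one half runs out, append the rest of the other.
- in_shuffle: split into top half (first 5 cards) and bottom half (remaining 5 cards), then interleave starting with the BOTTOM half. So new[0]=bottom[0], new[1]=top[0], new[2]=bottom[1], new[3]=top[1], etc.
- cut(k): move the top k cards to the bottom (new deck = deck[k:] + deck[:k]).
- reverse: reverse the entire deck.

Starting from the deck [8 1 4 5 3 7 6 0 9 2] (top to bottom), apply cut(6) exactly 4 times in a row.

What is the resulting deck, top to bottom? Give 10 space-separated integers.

Answer: 3 7 6 0 9 2 8 1 4 5

Derivation:
After op 1 (cut(6)): [6 0 9 2 8 1 4 5 3 7]
After op 2 (cut(6)): [4 5 3 7 6 0 9 2 8 1]
After op 3 (cut(6)): [9 2 8 1 4 5 3 7 6 0]
After op 4 (cut(6)): [3 7 6 0 9 2 8 1 4 5]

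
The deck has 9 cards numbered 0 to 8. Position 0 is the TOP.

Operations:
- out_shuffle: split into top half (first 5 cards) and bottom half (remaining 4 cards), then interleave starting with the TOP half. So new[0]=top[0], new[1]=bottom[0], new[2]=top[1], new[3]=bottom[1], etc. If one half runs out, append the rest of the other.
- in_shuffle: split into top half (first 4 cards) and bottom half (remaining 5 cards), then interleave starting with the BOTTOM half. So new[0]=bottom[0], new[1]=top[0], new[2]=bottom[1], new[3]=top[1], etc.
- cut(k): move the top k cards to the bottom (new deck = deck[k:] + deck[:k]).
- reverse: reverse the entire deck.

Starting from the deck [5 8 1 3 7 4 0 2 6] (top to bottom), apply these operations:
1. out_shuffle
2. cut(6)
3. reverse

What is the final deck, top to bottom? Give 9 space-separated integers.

After op 1 (out_shuffle): [5 4 8 0 1 2 3 6 7]
After op 2 (cut(6)): [3 6 7 5 4 8 0 1 2]
After op 3 (reverse): [2 1 0 8 4 5 7 6 3]

Answer: 2 1 0 8 4 5 7 6 3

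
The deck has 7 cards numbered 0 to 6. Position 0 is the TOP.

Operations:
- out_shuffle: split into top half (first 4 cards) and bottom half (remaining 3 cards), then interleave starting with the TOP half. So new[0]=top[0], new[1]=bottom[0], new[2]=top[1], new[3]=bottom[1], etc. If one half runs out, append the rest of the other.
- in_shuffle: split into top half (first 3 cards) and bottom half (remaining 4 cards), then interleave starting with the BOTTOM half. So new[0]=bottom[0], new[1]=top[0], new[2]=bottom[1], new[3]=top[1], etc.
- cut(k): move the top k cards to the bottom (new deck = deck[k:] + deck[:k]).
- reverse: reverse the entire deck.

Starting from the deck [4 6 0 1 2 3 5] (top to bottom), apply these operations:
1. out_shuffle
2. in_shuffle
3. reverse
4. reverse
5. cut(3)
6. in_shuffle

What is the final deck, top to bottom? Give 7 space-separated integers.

After op 1 (out_shuffle): [4 2 6 3 0 5 1]
After op 2 (in_shuffle): [3 4 0 2 5 6 1]
After op 3 (reverse): [1 6 5 2 0 4 3]
After op 4 (reverse): [3 4 0 2 5 6 1]
After op 5 (cut(3)): [2 5 6 1 3 4 0]
After op 6 (in_shuffle): [1 2 3 5 4 6 0]

Answer: 1 2 3 5 4 6 0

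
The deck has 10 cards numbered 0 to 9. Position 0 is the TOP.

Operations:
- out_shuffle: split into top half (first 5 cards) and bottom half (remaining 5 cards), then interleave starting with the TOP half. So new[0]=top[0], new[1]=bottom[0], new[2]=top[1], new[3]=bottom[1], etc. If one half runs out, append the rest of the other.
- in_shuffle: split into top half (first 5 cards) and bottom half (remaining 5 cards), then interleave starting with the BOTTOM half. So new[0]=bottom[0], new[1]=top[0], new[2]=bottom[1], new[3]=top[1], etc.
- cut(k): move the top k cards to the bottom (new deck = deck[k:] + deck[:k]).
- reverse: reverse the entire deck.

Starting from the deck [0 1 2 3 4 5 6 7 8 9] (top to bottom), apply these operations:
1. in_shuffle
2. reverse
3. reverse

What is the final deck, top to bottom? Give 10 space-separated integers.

After op 1 (in_shuffle): [5 0 6 1 7 2 8 3 9 4]
After op 2 (reverse): [4 9 3 8 2 7 1 6 0 5]
After op 3 (reverse): [5 0 6 1 7 2 8 3 9 4]

Answer: 5 0 6 1 7 2 8 3 9 4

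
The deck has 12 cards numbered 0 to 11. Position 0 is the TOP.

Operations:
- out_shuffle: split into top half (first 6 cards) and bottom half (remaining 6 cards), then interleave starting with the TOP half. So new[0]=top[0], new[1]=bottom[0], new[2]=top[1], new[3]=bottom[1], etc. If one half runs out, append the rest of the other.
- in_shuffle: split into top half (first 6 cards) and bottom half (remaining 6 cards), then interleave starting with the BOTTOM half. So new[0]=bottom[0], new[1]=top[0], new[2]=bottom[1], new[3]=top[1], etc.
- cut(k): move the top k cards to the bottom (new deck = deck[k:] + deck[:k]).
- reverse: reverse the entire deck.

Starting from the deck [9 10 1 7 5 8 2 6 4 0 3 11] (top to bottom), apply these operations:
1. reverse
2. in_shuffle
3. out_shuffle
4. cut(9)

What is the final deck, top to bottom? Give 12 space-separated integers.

Answer: 9 0 2 8 1 11 4 5 10 3 6 7

Derivation:
After op 1 (reverse): [11 3 0 4 6 2 8 5 7 1 10 9]
After op 2 (in_shuffle): [8 11 5 3 7 0 1 4 10 6 9 2]
After op 3 (out_shuffle): [8 1 11 4 5 10 3 6 7 9 0 2]
After op 4 (cut(9)): [9 0 2 8 1 11 4 5 10 3 6 7]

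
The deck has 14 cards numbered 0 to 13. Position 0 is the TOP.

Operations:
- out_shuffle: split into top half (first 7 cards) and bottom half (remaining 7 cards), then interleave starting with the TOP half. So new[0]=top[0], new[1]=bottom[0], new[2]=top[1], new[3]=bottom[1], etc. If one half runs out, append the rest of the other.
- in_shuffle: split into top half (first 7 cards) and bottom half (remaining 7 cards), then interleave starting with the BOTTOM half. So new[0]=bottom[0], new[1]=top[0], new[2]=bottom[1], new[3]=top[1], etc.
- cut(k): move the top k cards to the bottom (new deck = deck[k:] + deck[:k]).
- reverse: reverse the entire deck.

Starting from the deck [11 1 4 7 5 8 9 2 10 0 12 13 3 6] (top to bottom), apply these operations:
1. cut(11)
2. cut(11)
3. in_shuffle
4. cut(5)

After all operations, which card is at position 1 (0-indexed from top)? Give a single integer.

After op 1 (cut(11)): [13 3 6 11 1 4 7 5 8 9 2 10 0 12]
After op 2 (cut(11)): [10 0 12 13 3 6 11 1 4 7 5 8 9 2]
After op 3 (in_shuffle): [1 10 4 0 7 12 5 13 8 3 9 6 2 11]
After op 4 (cut(5)): [12 5 13 8 3 9 6 2 11 1 10 4 0 7]
Position 1: card 5.

Answer: 5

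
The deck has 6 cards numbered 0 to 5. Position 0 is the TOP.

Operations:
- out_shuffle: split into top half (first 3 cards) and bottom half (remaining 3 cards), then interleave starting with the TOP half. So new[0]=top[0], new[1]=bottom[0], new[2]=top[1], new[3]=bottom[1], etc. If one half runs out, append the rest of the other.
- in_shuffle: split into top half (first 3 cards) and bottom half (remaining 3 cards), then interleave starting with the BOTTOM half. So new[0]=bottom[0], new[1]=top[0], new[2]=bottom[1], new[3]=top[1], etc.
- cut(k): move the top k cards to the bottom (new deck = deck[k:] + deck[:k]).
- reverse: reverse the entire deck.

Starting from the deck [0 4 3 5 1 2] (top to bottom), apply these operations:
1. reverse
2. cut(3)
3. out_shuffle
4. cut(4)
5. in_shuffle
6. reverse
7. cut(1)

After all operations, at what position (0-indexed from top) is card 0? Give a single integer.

Answer: 3

Derivation:
After op 1 (reverse): [2 1 5 3 4 0]
After op 2 (cut(3)): [3 4 0 2 1 5]
After op 3 (out_shuffle): [3 2 4 1 0 5]
After op 4 (cut(4)): [0 5 3 2 4 1]
After op 5 (in_shuffle): [2 0 4 5 1 3]
After op 6 (reverse): [3 1 5 4 0 2]
After op 7 (cut(1)): [1 5 4 0 2 3]
Card 0 is at position 3.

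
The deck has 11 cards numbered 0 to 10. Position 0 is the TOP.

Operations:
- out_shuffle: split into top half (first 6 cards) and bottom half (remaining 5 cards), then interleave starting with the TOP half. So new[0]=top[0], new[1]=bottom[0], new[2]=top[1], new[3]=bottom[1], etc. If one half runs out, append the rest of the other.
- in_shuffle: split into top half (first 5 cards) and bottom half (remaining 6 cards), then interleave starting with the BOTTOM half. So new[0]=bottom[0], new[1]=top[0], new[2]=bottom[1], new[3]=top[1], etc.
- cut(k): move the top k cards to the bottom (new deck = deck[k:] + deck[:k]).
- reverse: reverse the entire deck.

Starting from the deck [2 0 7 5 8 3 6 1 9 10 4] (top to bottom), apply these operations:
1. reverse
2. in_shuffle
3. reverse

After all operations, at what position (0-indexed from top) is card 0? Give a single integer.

After op 1 (reverse): [4 10 9 1 6 3 8 5 7 0 2]
After op 2 (in_shuffle): [3 4 8 10 5 9 7 1 0 6 2]
After op 3 (reverse): [2 6 0 1 7 9 5 10 8 4 3]
Card 0 is at position 2.

Answer: 2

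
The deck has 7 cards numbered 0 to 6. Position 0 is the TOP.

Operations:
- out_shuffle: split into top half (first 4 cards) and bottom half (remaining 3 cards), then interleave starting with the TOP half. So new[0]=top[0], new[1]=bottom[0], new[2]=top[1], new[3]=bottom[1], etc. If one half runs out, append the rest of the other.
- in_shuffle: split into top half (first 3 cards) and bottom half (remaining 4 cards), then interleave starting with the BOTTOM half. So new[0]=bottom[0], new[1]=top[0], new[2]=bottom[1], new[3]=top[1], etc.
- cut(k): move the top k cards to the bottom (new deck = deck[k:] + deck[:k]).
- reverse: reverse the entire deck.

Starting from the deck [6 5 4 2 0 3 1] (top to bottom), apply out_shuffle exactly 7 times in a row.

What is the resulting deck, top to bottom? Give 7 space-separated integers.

Answer: 6 0 5 3 4 1 2

Derivation:
After op 1 (out_shuffle): [6 0 5 3 4 1 2]
After op 2 (out_shuffle): [6 4 0 1 5 2 3]
After op 3 (out_shuffle): [6 5 4 2 0 3 1]
After op 4 (out_shuffle): [6 0 5 3 4 1 2]
After op 5 (out_shuffle): [6 4 0 1 5 2 3]
After op 6 (out_shuffle): [6 5 4 2 0 3 1]
After op 7 (out_shuffle): [6 0 5 3 4 1 2]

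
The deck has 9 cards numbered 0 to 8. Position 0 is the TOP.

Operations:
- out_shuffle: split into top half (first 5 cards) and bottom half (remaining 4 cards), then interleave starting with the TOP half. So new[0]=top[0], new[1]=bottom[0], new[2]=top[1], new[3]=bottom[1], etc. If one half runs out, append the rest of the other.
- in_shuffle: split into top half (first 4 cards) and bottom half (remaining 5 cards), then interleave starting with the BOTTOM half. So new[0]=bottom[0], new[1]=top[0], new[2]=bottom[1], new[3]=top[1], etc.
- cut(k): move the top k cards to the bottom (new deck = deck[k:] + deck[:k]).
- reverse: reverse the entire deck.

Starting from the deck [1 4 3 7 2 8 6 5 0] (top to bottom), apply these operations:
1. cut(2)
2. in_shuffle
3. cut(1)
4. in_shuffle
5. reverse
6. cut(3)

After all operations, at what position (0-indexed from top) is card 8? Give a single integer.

After op 1 (cut(2)): [3 7 2 8 6 5 0 1 4]
After op 2 (in_shuffle): [6 3 5 7 0 2 1 8 4]
After op 3 (cut(1)): [3 5 7 0 2 1 8 4 6]
After op 4 (in_shuffle): [2 3 1 5 8 7 4 0 6]
After op 5 (reverse): [6 0 4 7 8 5 1 3 2]
After op 6 (cut(3)): [7 8 5 1 3 2 6 0 4]
Card 8 is at position 1.

Answer: 1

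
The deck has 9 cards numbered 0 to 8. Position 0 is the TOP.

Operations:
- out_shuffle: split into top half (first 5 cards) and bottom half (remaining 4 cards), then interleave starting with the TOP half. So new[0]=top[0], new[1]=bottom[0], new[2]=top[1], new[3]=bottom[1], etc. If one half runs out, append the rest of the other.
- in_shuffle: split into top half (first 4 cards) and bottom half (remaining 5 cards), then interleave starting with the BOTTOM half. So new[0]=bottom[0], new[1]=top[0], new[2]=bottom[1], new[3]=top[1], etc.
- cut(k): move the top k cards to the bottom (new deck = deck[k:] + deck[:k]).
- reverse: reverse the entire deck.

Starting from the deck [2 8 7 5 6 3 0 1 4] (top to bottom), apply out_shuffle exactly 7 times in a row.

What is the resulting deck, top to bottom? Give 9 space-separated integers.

Answer: 2 3 8 0 7 1 5 4 6

Derivation:
After op 1 (out_shuffle): [2 3 8 0 7 1 5 4 6]
After op 2 (out_shuffle): [2 1 3 5 8 4 0 6 7]
After op 3 (out_shuffle): [2 4 1 0 3 6 5 7 8]
After op 4 (out_shuffle): [2 6 4 5 1 7 0 8 3]
After op 5 (out_shuffle): [2 7 6 0 4 8 5 3 1]
After op 6 (out_shuffle): [2 8 7 5 6 3 0 1 4]
After op 7 (out_shuffle): [2 3 8 0 7 1 5 4 6]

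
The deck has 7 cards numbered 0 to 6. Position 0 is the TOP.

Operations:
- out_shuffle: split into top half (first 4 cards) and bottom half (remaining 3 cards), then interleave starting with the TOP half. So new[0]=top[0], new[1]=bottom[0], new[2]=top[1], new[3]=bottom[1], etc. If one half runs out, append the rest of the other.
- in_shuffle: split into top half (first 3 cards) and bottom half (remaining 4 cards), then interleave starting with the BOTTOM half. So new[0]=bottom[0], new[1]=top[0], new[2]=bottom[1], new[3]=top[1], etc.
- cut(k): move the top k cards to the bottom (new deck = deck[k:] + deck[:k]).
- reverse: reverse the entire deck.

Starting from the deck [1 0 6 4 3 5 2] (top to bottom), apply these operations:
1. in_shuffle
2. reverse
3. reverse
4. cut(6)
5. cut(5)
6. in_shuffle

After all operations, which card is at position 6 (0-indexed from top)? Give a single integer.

After op 1 (in_shuffle): [4 1 3 0 5 6 2]
After op 2 (reverse): [2 6 5 0 3 1 4]
After op 3 (reverse): [4 1 3 0 5 6 2]
After op 4 (cut(6)): [2 4 1 3 0 5 6]
After op 5 (cut(5)): [5 6 2 4 1 3 0]
After op 6 (in_shuffle): [4 5 1 6 3 2 0]
Position 6: card 0.

Answer: 0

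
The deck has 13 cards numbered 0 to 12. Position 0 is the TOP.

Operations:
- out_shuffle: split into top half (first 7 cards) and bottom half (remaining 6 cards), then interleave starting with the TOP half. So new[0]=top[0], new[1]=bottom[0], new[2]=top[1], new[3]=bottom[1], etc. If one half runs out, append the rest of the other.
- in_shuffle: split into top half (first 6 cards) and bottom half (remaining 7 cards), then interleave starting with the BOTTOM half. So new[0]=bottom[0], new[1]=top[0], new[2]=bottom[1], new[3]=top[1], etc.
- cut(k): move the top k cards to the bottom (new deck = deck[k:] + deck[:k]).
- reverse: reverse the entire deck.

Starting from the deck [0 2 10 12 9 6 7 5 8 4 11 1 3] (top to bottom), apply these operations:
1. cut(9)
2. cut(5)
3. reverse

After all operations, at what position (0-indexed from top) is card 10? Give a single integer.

After op 1 (cut(9)): [4 11 1 3 0 2 10 12 9 6 7 5 8]
After op 2 (cut(5)): [2 10 12 9 6 7 5 8 4 11 1 3 0]
After op 3 (reverse): [0 3 1 11 4 8 5 7 6 9 12 10 2]
Card 10 is at position 11.

Answer: 11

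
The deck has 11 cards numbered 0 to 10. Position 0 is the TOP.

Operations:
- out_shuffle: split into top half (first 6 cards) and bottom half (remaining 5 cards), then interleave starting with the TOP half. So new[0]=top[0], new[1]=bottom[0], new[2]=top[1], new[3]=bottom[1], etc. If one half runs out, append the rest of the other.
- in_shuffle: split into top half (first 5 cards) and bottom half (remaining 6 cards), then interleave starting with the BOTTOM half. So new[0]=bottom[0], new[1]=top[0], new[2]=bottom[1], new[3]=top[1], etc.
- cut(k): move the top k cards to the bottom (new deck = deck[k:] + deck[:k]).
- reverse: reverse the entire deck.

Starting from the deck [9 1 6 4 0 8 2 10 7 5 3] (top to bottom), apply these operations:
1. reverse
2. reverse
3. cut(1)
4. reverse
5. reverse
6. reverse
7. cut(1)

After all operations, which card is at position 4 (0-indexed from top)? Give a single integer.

Answer: 2

Derivation:
After op 1 (reverse): [3 5 7 10 2 8 0 4 6 1 9]
After op 2 (reverse): [9 1 6 4 0 8 2 10 7 5 3]
After op 3 (cut(1)): [1 6 4 0 8 2 10 7 5 3 9]
After op 4 (reverse): [9 3 5 7 10 2 8 0 4 6 1]
After op 5 (reverse): [1 6 4 0 8 2 10 7 5 3 9]
After op 6 (reverse): [9 3 5 7 10 2 8 0 4 6 1]
After op 7 (cut(1)): [3 5 7 10 2 8 0 4 6 1 9]
Position 4: card 2.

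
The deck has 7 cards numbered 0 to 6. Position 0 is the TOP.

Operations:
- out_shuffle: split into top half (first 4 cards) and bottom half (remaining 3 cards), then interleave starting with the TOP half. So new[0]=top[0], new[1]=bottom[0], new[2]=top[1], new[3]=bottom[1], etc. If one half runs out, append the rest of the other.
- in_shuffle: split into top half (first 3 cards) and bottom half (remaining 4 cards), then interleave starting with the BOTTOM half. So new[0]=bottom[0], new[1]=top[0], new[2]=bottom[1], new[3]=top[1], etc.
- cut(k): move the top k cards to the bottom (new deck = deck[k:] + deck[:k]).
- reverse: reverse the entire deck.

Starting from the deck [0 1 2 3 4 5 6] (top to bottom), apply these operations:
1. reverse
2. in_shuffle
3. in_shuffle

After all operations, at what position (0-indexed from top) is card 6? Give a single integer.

After op 1 (reverse): [6 5 4 3 2 1 0]
After op 2 (in_shuffle): [3 6 2 5 1 4 0]
After op 3 (in_shuffle): [5 3 1 6 4 2 0]
Card 6 is at position 3.

Answer: 3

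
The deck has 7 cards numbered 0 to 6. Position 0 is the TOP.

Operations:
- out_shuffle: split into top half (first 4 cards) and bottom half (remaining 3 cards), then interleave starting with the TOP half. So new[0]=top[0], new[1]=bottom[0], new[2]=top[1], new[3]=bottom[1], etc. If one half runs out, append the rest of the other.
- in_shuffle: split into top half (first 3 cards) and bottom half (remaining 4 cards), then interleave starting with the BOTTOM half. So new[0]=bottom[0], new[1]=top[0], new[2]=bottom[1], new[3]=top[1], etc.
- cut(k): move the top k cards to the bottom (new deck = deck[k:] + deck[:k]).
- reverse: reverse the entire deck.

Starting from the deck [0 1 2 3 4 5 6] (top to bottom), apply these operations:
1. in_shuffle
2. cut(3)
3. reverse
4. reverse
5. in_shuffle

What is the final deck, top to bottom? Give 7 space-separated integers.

After op 1 (in_shuffle): [3 0 4 1 5 2 6]
After op 2 (cut(3)): [1 5 2 6 3 0 4]
After op 3 (reverse): [4 0 3 6 2 5 1]
After op 4 (reverse): [1 5 2 6 3 0 4]
After op 5 (in_shuffle): [6 1 3 5 0 2 4]

Answer: 6 1 3 5 0 2 4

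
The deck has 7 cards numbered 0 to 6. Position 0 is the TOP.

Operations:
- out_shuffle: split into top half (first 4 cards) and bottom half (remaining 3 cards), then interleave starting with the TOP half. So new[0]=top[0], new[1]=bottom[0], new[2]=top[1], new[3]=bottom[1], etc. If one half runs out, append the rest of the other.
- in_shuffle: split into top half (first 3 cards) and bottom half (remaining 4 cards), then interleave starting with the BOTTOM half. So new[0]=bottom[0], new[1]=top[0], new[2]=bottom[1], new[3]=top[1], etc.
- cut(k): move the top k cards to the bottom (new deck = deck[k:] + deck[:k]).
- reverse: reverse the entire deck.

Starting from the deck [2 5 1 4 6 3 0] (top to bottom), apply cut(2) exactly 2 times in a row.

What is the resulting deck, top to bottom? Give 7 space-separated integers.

Answer: 6 3 0 2 5 1 4

Derivation:
After op 1 (cut(2)): [1 4 6 3 0 2 5]
After op 2 (cut(2)): [6 3 0 2 5 1 4]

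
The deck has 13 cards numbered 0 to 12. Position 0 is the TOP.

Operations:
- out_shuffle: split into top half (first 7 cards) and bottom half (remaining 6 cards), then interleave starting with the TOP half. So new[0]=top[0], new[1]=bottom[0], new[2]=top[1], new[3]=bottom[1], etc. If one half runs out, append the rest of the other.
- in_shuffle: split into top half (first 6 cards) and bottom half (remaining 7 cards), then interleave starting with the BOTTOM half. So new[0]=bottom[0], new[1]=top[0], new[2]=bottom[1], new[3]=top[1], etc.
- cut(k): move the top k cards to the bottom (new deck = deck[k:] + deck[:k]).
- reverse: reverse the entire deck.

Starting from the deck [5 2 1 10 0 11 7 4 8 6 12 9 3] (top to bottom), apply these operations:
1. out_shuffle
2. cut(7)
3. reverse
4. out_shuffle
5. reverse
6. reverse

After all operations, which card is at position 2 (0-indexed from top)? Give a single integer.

Answer: 6

Derivation:
After op 1 (out_shuffle): [5 4 2 8 1 6 10 12 0 9 11 3 7]
After op 2 (cut(7)): [12 0 9 11 3 7 5 4 2 8 1 6 10]
After op 3 (reverse): [10 6 1 8 2 4 5 7 3 11 9 0 12]
After op 4 (out_shuffle): [10 7 6 3 1 11 8 9 2 0 4 12 5]
After op 5 (reverse): [5 12 4 0 2 9 8 11 1 3 6 7 10]
After op 6 (reverse): [10 7 6 3 1 11 8 9 2 0 4 12 5]
Position 2: card 6.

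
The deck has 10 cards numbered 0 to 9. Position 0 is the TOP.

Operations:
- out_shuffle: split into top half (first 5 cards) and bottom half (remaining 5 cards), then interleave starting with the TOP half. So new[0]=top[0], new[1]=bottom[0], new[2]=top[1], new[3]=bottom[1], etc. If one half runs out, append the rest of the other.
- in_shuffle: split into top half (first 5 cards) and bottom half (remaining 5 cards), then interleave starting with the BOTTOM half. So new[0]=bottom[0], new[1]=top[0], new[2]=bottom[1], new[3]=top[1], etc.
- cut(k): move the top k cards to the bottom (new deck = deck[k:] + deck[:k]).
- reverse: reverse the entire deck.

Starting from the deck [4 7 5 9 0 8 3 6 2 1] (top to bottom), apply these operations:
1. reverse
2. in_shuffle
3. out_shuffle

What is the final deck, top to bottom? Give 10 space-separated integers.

Answer: 0 6 1 7 9 3 2 4 5 8

Derivation:
After op 1 (reverse): [1 2 6 3 8 0 9 5 7 4]
After op 2 (in_shuffle): [0 1 9 2 5 6 7 3 4 8]
After op 3 (out_shuffle): [0 6 1 7 9 3 2 4 5 8]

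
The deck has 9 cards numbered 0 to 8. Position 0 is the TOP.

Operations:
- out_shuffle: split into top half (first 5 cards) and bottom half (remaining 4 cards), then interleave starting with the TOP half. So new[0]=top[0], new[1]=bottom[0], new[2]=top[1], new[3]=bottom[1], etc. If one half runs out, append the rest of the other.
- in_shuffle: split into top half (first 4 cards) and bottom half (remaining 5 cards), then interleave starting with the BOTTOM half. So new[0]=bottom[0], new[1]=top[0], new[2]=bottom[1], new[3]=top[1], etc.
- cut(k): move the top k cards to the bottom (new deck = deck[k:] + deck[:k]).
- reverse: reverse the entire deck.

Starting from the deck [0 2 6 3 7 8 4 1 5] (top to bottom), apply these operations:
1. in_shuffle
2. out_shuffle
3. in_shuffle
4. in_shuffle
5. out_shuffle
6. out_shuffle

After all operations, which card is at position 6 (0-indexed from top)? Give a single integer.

Answer: 1

Derivation:
After op 1 (in_shuffle): [7 0 8 2 4 6 1 3 5]
After op 2 (out_shuffle): [7 6 0 1 8 3 2 5 4]
After op 3 (in_shuffle): [8 7 3 6 2 0 5 1 4]
After op 4 (in_shuffle): [2 8 0 7 5 3 1 6 4]
After op 5 (out_shuffle): [2 3 8 1 0 6 7 4 5]
After op 6 (out_shuffle): [2 6 3 7 8 4 1 5 0]
Position 6: card 1.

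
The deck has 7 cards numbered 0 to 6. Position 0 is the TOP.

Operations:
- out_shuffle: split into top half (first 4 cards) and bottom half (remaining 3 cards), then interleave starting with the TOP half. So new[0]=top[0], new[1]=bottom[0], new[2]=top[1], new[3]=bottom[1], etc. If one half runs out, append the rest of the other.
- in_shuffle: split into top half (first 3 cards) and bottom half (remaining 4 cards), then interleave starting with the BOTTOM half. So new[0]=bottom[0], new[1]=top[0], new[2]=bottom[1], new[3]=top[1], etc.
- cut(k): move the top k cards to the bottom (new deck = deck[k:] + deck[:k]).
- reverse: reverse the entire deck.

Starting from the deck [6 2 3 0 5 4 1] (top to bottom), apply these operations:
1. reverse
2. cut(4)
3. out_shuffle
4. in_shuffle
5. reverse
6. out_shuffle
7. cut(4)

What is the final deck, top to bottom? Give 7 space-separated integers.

Answer: 0 5 4 1 6 2 3

Derivation:
After op 1 (reverse): [1 4 5 0 3 2 6]
After op 2 (cut(4)): [3 2 6 1 4 5 0]
After op 3 (out_shuffle): [3 4 2 5 6 0 1]
After op 4 (in_shuffle): [5 3 6 4 0 2 1]
After op 5 (reverse): [1 2 0 4 6 3 5]
After op 6 (out_shuffle): [1 6 2 3 0 5 4]
After op 7 (cut(4)): [0 5 4 1 6 2 3]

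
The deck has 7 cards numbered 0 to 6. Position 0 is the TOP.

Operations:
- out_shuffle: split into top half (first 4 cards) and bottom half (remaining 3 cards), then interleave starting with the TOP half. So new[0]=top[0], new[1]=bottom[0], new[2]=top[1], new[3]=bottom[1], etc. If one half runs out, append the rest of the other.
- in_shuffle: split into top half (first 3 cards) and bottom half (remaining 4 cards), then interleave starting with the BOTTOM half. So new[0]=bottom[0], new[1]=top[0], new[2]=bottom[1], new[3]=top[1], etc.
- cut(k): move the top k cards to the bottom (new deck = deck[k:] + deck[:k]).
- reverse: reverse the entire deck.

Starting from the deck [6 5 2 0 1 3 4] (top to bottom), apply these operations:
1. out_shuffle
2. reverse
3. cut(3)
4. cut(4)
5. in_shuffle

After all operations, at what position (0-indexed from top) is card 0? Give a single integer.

Answer: 1

Derivation:
After op 1 (out_shuffle): [6 1 5 3 2 4 0]
After op 2 (reverse): [0 4 2 3 5 1 6]
After op 3 (cut(3)): [3 5 1 6 0 4 2]
After op 4 (cut(4)): [0 4 2 3 5 1 6]
After op 5 (in_shuffle): [3 0 5 4 1 2 6]
Card 0 is at position 1.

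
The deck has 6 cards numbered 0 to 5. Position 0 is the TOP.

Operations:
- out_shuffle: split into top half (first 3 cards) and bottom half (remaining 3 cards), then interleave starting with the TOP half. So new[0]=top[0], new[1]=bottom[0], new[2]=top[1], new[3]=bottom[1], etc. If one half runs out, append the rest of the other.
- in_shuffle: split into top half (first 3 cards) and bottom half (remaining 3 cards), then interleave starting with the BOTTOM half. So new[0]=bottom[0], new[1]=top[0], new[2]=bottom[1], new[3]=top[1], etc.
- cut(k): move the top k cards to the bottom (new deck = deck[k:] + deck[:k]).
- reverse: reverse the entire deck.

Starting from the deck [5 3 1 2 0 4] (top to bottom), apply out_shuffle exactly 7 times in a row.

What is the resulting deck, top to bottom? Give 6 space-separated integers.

Answer: 5 1 0 3 2 4

Derivation:
After op 1 (out_shuffle): [5 2 3 0 1 4]
After op 2 (out_shuffle): [5 0 2 1 3 4]
After op 3 (out_shuffle): [5 1 0 3 2 4]
After op 4 (out_shuffle): [5 3 1 2 0 4]
After op 5 (out_shuffle): [5 2 3 0 1 4]
After op 6 (out_shuffle): [5 0 2 1 3 4]
After op 7 (out_shuffle): [5 1 0 3 2 4]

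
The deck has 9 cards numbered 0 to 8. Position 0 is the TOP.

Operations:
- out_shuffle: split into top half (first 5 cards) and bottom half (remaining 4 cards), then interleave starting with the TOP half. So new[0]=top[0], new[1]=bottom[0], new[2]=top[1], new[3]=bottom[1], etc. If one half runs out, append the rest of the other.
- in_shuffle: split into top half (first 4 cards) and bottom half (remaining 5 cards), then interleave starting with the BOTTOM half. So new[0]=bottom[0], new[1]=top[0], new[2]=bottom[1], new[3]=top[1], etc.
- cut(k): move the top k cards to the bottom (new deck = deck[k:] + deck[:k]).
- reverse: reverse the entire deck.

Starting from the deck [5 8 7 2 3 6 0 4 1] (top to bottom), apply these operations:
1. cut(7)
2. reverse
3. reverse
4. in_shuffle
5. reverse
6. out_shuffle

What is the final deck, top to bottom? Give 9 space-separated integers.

After op 1 (cut(7)): [4 1 5 8 7 2 3 6 0]
After op 2 (reverse): [0 6 3 2 7 8 5 1 4]
After op 3 (reverse): [4 1 5 8 7 2 3 6 0]
After op 4 (in_shuffle): [7 4 2 1 3 5 6 8 0]
After op 5 (reverse): [0 8 6 5 3 1 2 4 7]
After op 6 (out_shuffle): [0 1 8 2 6 4 5 7 3]

Answer: 0 1 8 2 6 4 5 7 3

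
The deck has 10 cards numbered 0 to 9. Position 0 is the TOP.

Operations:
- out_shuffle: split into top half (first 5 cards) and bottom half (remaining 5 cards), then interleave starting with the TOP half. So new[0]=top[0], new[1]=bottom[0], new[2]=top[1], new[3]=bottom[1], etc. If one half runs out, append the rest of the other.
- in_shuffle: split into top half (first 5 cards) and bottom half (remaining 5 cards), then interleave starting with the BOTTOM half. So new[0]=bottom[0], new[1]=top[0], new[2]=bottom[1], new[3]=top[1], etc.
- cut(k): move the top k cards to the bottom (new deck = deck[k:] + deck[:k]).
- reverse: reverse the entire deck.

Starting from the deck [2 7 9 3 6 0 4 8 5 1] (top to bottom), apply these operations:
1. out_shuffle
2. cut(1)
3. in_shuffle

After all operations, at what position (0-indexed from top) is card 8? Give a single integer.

Answer: 9

Derivation:
After op 1 (out_shuffle): [2 0 7 4 9 8 3 5 6 1]
After op 2 (cut(1)): [0 7 4 9 8 3 5 6 1 2]
After op 3 (in_shuffle): [3 0 5 7 6 4 1 9 2 8]
Card 8 is at position 9.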